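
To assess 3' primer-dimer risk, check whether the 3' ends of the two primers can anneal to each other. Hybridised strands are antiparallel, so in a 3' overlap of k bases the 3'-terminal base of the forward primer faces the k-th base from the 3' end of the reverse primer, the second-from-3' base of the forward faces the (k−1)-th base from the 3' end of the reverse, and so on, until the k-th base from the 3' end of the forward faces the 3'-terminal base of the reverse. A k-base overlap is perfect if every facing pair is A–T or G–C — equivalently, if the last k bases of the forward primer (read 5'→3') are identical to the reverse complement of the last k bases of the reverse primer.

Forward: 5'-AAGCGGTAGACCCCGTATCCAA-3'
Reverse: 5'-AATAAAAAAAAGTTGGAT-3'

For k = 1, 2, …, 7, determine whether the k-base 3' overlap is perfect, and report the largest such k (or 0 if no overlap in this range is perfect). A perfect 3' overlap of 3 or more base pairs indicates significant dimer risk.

Longest perfect overlap: 6 complementary base pairs; significant dimer risk (threshold 3).

Last 7 bases (5'→3') — forward …TATCCAA, reverse …GTTGGAT.
Reverse complement of the reverse primer's last 7 bases: ATCCAAC; its first k bases are the reverse complement of the reverse primer's last k bases, so a perfect k-base overlap needs the forward primer's last k bases to equal them.
Comparing (forward last k vs required): k=1: A vs A ✓; k=2: AA vs AT ✗; k=3: CAA vs ATC ✗; k=4: CCAA vs ATCC ✗; k=5: TCCAA vs ATCCA ✗; k=6: ATCCAA vs ATCCAA ✓; k=7: TATCCAA vs ATCCAAC ✗.
Perfect overlaps at k = 1, 6; the largest is 6.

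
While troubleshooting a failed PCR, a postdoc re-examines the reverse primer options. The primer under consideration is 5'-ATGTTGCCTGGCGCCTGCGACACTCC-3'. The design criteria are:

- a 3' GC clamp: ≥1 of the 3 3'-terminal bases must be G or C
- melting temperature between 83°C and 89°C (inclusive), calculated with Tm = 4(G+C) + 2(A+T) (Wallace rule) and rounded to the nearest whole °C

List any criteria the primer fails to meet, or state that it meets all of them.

Meets all criteria.

Base counts: A=3, T=6, G=7, C=10 (length 26).
GC clamp: 3' end TCC has 2 G/C ✓
Tm: Tm = 2·9 + 4·17 = 86°C ✓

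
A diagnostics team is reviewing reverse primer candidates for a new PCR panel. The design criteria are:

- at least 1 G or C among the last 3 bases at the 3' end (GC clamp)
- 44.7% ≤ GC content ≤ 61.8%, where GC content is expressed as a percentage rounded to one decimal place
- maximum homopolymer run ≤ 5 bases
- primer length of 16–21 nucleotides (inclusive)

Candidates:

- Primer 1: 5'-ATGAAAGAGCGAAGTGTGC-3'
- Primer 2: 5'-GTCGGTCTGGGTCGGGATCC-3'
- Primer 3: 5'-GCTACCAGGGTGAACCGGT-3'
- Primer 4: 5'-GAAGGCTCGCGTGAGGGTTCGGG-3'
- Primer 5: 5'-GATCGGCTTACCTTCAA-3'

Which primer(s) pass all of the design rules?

Primer 1 (19 nt, A=7 T=3 G=7 C=2): 3' end TGC has 2 G/C ✓; GC 9/19 = 47.4% ✓; longest run = 3 ✓; length 19 ✓ — passes.
Primer 2 (20 nt, A=1 T=5 G=9 C=5): 3' end TCC has 2 G/C ✓; GC 14/20 = 70.0%, outside 44.7–61.8% ✗; longest run = 3 ✓; length 20 ✓ — fails.
Primer 3 (19 nt, A=4 T=3 G=7 C=5): 3' end GGT has 2 G/C ✓; GC 12/19 = 63.2%, outside 44.7–61.8% ✗; longest run = 3 ✓; length 19 ✓ — fails.
Primer 4 (23 nt, A=3 T=4 G=12 C=4): 3' end GGG has 3 G/C ✓; GC 16/23 = 69.6%, outside 44.7–61.8% ✗; longest run = 3 ✓; length 23, outside 16–21 ✗ — fails.
Primer 5 (17 nt, A=4 T=5 G=3 C=5): 3' end CAA has 1 G/C ✓; GC 8/17 = 47.1% ✓; longest run = 2 ✓; length 17 ✓ — passes.

Primer 1 and Primer 5.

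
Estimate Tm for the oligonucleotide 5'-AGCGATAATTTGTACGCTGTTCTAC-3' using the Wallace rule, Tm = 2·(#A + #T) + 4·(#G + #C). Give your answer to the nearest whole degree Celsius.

Base counts: A=6, T=9, G=5, C=5 (length 25).
Tm = 2·(6+9) + 4·(5+5) = 2·15 + 4·10 = 30 + 40 = 70°C.

70°C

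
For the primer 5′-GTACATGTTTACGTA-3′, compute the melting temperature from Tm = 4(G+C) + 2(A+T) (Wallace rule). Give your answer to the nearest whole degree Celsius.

40°C

Base counts: A=4, T=6, G=3, C=2 (length 15).
Tm = 2·(4+6) + 4·(3+2) = 2·10 + 4·5 = 20 + 20 = 40°C.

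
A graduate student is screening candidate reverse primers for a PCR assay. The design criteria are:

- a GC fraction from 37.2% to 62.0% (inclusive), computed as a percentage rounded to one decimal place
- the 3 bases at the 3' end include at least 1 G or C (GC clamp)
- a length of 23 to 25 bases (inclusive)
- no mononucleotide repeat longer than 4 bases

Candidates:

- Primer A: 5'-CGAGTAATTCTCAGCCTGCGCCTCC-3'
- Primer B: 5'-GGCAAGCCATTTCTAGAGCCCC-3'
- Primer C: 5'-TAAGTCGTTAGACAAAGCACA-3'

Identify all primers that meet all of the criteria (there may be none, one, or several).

Primer A only.

Primer A (25 nt, A=4 T=6 G=5 C=10): GC 15/25 = 60.0% ✓; 3' end TCC has 2 G/C ✓; length 25 ✓; longest run = 2 ✓ — passes.
Primer B (22 nt, A=5 T=4 G=5 C=8): GC 13/22 = 59.1% ✓; 3' end CCC has 3 G/C ✓; length 22, outside 23–25 ✗; longest run = 4 ✓ — fails.
Primer C (21 nt, A=9 T=4 G=4 C=4): GC 8/21 = 38.1% ✓; 3' end ACA has 1 G/C ✓; length 21, outside 23–25 ✗; longest run = 3 ✓ — fails.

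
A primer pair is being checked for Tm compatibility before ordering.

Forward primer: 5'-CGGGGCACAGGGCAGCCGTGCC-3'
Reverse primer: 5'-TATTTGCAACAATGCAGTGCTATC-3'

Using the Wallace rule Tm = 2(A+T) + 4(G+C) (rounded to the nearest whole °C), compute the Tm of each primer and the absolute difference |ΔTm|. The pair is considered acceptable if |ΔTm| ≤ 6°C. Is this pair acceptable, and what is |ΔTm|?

Forward: A=3 T=1 G=10 C=8 → Tm = 2·4 + 4·18 = 80°C.
Reverse: A=7 T=8 G=4 C=5 → Tm = 2·15 + 4·9 = 66°C.
|ΔTm| = |80 − 66| = 14°C, > 6°C.

|ΔTm| = 14°C; the pair is not acceptable.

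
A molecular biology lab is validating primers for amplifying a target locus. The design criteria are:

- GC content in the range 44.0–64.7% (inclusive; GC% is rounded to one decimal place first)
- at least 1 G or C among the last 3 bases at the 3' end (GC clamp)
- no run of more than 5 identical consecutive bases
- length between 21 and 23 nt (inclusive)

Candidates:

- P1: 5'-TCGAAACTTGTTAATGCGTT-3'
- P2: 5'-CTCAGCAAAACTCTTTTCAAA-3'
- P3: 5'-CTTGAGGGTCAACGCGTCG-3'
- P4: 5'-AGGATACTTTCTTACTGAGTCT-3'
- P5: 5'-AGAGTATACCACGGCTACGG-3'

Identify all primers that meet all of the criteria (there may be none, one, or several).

None of the candidates satisfy all criteria.

P1 (20 nt, A=5 T=8 G=4 C=3): GC 7/20 = 35.0%, outside 44.0–64.7% ✗; 3' end GTT has 1 G/C ✓; longest run = 3 ✓; length 20, outside 21–23 ✗ — fails.
P2 (21 nt, A=8 T=6 G=1 C=6): GC 7/21 = 33.3%, outside 44.0–64.7% ✗; 3' end AAA has 0 G/C, need ≥1 ✗; longest run = 4 ✓; length 21 ✓ — fails.
P3 (19 nt, A=3 T=4 G=7 C=5): GC 12/19 = 63.2% ✓; 3' end TCG has 2 G/C ✓; longest run = 3 ✓; length 19, outside 21–23 ✗ — fails.
P4 (22 nt, A=5 T=9 G=4 C=4): GC 8/22 = 36.4%, outside 44.0–64.7% ✗; 3' end TCT has 1 G/C ✓; longest run = 3 ✓; length 22 ✓ — fails.
P5 (20 nt, A=6 T=3 G=6 C=5): GC 11/20 = 55.0% ✓; 3' end CGG has 3 G/C ✓; longest run = 2 ✓; length 20, outside 21–23 ✗ — fails.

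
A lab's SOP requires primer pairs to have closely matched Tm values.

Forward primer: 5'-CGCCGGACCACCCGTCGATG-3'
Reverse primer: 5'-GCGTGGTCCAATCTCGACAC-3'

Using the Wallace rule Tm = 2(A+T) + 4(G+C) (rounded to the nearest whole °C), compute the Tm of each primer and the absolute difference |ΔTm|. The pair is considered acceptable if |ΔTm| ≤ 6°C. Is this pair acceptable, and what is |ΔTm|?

Forward: A=3 T=2 G=6 C=9 → Tm = 2·5 + 4·15 = 70°C.
Reverse: A=4 T=4 G=5 C=7 → Tm = 2·8 + 4·12 = 64°C.
|ΔTm| = |70 − 64| = 6°C, ≤ 6°C.

|ΔTm| = 6°C; the pair is acceptable.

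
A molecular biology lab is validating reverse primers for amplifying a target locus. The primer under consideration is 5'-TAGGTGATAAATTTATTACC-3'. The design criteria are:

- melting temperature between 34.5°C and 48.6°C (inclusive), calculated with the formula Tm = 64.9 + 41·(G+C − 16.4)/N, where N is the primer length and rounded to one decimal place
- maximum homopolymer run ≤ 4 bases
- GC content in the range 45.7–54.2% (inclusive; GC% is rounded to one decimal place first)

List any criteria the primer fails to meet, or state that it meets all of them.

Fails: GC content.

Base counts: A=7, T=8, G=3, C=2 (length 20).
Tm: Tm = 64.9 + 41·(5 − 16.4)/20 = 41.5°C ✓
homopolymer run: longest run = 3 ✓
GC content: GC 5/20 = 25.0%, outside 45.7–54.2% ✗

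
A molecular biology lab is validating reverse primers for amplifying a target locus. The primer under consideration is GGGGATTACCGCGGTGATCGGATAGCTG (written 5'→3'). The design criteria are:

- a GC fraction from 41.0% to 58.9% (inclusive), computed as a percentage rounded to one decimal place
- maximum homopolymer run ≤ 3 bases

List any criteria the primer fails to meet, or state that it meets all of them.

Fails: GC content, homopolymer run.

Base counts: A=5, T=6, G=12, C=5 (length 28).
GC content: GC 17/28 = 60.7%, outside 41.0–58.9% ✗
homopolymer run: longest run = 4, exceeds 3 ✗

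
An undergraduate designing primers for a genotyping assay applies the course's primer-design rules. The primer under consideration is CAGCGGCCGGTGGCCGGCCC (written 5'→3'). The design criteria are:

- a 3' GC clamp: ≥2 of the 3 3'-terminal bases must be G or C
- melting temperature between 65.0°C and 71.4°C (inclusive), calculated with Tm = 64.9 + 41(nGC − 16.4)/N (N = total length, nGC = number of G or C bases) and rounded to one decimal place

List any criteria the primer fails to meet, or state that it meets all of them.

Meets all criteria.

Base counts: A=1, T=1, G=9, C=9 (length 20).
GC clamp: 3' end CCC has 3 G/C ✓
Tm: Tm = 64.9 + 41·(18 − 16.4)/20 = 68.2°C ✓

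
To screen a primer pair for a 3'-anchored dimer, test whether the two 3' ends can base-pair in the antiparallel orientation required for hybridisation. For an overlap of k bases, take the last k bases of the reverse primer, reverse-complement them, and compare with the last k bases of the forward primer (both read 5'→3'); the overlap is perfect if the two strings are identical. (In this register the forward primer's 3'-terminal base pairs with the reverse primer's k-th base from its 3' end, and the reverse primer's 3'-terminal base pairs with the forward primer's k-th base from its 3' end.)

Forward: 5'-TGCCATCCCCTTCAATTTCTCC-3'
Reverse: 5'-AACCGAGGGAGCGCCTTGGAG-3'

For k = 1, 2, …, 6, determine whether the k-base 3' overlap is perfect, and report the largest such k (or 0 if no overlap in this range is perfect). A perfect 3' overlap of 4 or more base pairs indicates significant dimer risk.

Last 6 bases (5'→3') — forward …TTCTCC, reverse …TTGGAG.
Reverse complement of the reverse primer's last 6 bases: CTCCAA; its first k bases are the reverse complement of the reverse primer's last k bases, so a perfect k-base overlap needs the forward primer's last k bases to equal them.
Comparing (forward last k vs required): k=1: C vs C ✓; k=2: CC vs CT ✗; k=3: TCC vs CTC ✗; k=4: CTCC vs CTCC ✓; k=5: TCTCC vs CTCCA ✗; k=6: TTCTCC vs CTCCAA ✗.
Perfect overlaps at k = 1, 4; the largest is 4.

Longest perfect overlap: 4 complementary base pairs; significant dimer risk (threshold 4).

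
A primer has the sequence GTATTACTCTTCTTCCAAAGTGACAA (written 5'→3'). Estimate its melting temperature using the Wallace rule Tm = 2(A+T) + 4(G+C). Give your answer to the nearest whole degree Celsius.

70°C

Base counts: A=8, T=9, G=3, C=6 (length 26).
Tm = 2·(8+9) + 4·(3+6) = 2·17 + 4·9 = 34 + 36 = 70°C.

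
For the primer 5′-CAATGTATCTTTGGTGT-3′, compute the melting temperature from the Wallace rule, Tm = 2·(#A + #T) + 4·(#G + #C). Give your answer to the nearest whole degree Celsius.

Base counts: A=3, T=8, G=4, C=2 (length 17).
Tm = 2·(3+8) + 4·(4+2) = 2·11 + 4·6 = 22 + 24 = 46°C.

46°C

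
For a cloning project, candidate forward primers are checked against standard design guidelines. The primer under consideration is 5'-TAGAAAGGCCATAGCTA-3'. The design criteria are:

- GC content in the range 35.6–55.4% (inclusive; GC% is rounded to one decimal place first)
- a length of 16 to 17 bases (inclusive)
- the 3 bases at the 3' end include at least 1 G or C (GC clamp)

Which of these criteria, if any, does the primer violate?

Base counts: A=7, T=3, G=4, C=3 (length 17).
GC content: GC 7/17 = 41.2% ✓
length: length 17 ✓
GC clamp: 3' end CTA has 1 G/C ✓

Meets all criteria.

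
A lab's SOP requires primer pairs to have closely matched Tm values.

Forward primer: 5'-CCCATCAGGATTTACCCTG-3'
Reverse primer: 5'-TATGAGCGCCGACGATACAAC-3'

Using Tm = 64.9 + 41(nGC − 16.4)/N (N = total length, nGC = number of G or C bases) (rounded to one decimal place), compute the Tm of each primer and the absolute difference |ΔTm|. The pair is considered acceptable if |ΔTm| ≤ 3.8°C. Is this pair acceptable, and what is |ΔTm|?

|ΔTm| = 3.3°C; the pair is acceptable.

Forward: G+C = 10, N = 19 → Tm = 64.9 + 41·(10 − 16.4)/19 = 51.1°C.
Reverse: G+C = 11, N = 21 → Tm = 64.9 + 41·(11 − 16.4)/21 = 54.4°C.
|ΔTm| = |51.1 − 54.4| = 3.3°C, ≤ 3.8°C.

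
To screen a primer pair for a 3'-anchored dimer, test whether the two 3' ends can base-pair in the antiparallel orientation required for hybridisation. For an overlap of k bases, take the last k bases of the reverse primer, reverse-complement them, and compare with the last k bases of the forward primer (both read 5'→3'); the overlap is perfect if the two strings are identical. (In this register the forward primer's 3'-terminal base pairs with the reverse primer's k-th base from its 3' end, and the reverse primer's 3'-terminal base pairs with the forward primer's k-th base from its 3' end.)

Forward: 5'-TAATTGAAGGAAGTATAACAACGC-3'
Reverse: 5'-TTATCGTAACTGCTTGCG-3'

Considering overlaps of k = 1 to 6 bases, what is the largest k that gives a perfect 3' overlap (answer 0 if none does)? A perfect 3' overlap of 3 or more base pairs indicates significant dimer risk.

Last 6 bases (5'→3') — forward …CAACGC, reverse …CTTGCG.
Reverse complement of the reverse primer's last 6 bases: CGCAAG; its first k bases are the reverse complement of the reverse primer's last k bases, so a perfect k-base overlap needs the forward primer's last k bases to equal them.
Comparing (forward last k vs required): k=1: C vs C ✓; k=2: GC vs CG ✗; k=3: CGC vs CGC ✓; k=4: ACGC vs CGCA ✗; k=5: AACGC vs CGCAA ✗; k=6: CAACGC vs CGCAAG ✗.
Perfect overlaps at k = 1, 3; the largest is 3.

Longest perfect overlap: 3 complementary base pairs; significant dimer risk (threshold 3).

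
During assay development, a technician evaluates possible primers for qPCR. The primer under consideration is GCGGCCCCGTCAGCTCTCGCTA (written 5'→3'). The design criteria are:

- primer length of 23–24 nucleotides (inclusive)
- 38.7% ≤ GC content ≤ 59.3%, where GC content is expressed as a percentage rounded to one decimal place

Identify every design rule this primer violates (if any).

Fails: length, GC content.

Base counts: A=2, T=4, G=6, C=10 (length 22).
length: length 22, outside 23–24 ✗
GC content: GC 16/22 = 72.7%, outside 38.7–59.3% ✗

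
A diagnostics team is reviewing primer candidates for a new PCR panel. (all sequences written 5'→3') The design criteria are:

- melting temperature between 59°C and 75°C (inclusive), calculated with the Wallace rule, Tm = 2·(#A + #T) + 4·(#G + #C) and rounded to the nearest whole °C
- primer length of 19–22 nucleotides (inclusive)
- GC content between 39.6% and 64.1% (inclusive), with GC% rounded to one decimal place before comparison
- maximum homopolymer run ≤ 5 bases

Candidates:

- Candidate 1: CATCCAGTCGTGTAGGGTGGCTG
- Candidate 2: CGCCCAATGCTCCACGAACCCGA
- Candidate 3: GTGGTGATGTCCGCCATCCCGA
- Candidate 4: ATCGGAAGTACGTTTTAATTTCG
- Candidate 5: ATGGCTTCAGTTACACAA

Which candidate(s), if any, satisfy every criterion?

Candidate 1 (23 nt, A=3 T=6 G=9 C=5): Tm = 2·9 + 4·14 = 74°C ✓; length 23, outside 19–22 ✗; GC 14/23 = 60.9% ✓; longest run = 3 ✓ — fails.
Candidate 2 (23 nt, A=6 T=2 G=4 C=11): Tm = 2·8 + 4·15 = 76°C, outside 59–75°C ✗; length 23, outside 19–22 ✗; GC 15/23 = 65.2%, outside 39.6–64.1% ✗; longest run = 3 ✓ — fails.
Candidate 3 (22 nt, A=3 T=5 G=7 C=7): Tm = 2·8 + 4·14 = 72°C ✓; length 22 ✓; GC 14/22 = 63.6% ✓; longest run = 3 ✓ — passes.
Candidate 4 (23 nt, A=6 T=9 G=5 C=3): Tm = 2·15 + 4·8 = 62°C ✓; length 23, outside 19–22 ✗; GC 8/23 = 34.8%, outside 39.6–64.1% ✗; longest run = 4 ✓ — fails.
Candidate 5 (18 nt, A=6 T=5 G=3 C=4): Tm = 2·11 + 4·7 = 50°C, outside 59–75°C ✗; length 18, outside 19–22 ✗; GC 7/18 = 38.9%, outside 39.6–64.1% ✗; longest run = 2 ✓ — fails.

Candidate 3 only.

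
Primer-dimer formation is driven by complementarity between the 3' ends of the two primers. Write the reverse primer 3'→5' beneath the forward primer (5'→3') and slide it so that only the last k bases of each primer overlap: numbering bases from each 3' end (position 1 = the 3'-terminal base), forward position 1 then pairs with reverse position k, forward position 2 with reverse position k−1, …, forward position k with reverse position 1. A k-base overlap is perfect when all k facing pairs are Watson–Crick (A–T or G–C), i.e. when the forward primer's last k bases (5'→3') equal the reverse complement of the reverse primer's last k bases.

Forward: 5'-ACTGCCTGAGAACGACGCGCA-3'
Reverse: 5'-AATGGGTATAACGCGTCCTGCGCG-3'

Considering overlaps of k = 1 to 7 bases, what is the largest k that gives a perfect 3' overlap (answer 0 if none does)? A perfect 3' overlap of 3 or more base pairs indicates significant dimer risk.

Longest perfect overlap: 6 complementary base pairs; significant dimer risk (threshold 3).

Last 7 bases (5'→3') — forward …ACGCGCA, reverse …CTGCGCG.
Reverse complement of the reverse primer's last 7 bases: CGCGCAG; its first k bases are the reverse complement of the reverse primer's last k bases, so a perfect k-base overlap needs the forward primer's last k bases to equal them.
Comparing (forward last k vs required): k=1: A vs C ✗; k=2: CA vs CG ✗; k=3: GCA vs CGC ✗; k=4: CGCA vs CGCG ✗; k=5: GCGCA vs CGCGC ✗; k=6: CGCGCA vs CGCGCA ✓; k=7: ACGCGCA vs CGCGCAG ✗.
Only k = 6 is perfect, so the longest perfect 3' overlap is 6.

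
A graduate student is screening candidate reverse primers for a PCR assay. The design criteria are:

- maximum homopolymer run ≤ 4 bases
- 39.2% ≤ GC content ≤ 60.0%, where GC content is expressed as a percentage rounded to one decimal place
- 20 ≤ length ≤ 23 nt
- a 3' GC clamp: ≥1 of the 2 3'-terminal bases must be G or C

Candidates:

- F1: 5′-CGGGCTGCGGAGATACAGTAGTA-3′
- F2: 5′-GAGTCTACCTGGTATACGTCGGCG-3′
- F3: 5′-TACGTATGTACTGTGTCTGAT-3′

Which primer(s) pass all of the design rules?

F1 (23 nt, A=6 T=4 G=9 C=4): longest run = 3 ✓; GC 13/23 = 56.5% ✓; length 23 ✓; 3' end TA has 0 G/C, need ≥1 ✗ — fails.
F2 (24 nt, A=4 T=6 G=8 C=6): longest run = 2 ✓; GC 14/24 = 58.3% ✓; length 24, outside 20–23 ✗; 3' end CG has 2 G/C ✓ — fails.
F3 (21 nt, A=4 T=9 G=5 C=3): longest run = 1 ✓; GC 8/21 = 38.1%, outside 39.2–60.0% ✗; length 21 ✓; 3' end AT has 0 G/C, need ≥1 ✗ — fails.

None of the candidates satisfy all criteria.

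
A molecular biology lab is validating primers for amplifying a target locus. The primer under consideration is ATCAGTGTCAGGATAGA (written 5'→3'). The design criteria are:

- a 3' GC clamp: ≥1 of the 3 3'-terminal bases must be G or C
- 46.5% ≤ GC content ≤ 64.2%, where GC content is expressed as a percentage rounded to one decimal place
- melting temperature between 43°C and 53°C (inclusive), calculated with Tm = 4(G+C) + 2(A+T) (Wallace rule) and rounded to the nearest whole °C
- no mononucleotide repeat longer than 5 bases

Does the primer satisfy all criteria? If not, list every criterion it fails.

Base counts: A=6, T=4, G=5, C=2 (length 17).
GC clamp: 3' end AGA has 1 G/C ✓
GC content: GC 7/17 = 41.2%, outside 46.5–64.2% ✗
Tm: Tm = 2·10 + 4·7 = 48°C ✓
homopolymer run: longest run = 2 ✓

Fails: GC content.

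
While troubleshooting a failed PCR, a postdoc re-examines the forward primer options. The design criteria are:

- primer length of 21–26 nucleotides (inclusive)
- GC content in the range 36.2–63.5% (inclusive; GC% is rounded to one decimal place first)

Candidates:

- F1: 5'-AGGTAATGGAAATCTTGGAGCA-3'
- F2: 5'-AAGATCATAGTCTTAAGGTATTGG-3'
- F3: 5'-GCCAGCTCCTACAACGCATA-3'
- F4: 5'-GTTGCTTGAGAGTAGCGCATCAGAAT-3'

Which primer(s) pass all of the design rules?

F1 and F4.

F1 (22 nt, A=8 T=5 G=7 C=2): length 22 ✓; GC 9/22 = 40.9% ✓ — passes.
F2 (24 nt, A=8 T=8 G=6 C=2): length 24 ✓; GC 8/24 = 33.3%, outside 36.2–63.5% ✗ — fails.
F3 (20 nt, A=6 T=3 G=3 C=8): length 20, outside 21–26 ✗; GC 11/20 = 55.0% ✓ — fails.
F4 (26 nt, A=7 T=7 G=8 C=4): length 26 ✓; GC 12/26 = 46.2% ✓ — passes.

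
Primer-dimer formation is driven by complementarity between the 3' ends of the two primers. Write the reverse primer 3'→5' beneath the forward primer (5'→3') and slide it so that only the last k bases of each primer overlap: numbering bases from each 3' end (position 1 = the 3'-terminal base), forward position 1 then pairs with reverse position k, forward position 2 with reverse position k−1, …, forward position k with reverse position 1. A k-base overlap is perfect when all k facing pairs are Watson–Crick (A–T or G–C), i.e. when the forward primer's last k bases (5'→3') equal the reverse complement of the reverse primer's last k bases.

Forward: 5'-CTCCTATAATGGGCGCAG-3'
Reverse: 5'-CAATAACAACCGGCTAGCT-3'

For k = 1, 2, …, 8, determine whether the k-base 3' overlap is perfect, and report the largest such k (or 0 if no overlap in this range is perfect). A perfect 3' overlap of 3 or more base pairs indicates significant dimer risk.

Longest perfect overlap: 2 complementary base pairs; below the dimer-risk threshold (threshold 3).

Last 8 bases (5'→3') — forward …GGGCGCAG, reverse …GGCTAGCT.
Reverse complement of the reverse primer's last 8 bases: AGCTAGCC; its first k bases are the reverse complement of the reverse primer's last k bases, so a perfect k-base overlap needs the forward primer's last k bases to equal them.
Comparing (forward last k vs required): k=1: G vs A ✗; k=2: AG vs AG ✓; k=3: CAG vs AGC ✗; k=4: GCAG vs AGCT ✗; k=5: CGCAG vs AGCTA ✗; k=6: GCGCAG vs AGCTAG ✗; k=7: GGCGCAG vs AGCTAGC ✗; k=8: GGGCGCAG vs AGCTAGCC ✗.
Only k = 2 is perfect, so the longest perfect 3' overlap is 2.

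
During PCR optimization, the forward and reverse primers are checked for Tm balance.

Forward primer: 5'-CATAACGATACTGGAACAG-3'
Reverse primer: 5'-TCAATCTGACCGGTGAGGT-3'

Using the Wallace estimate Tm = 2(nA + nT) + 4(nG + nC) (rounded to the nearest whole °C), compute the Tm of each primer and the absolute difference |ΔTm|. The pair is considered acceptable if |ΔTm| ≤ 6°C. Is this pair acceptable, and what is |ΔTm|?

Forward: A=8 T=3 G=4 C=4 → Tm = 2·11 + 4·8 = 54°C.
Reverse: A=4 T=5 G=6 C=4 → Tm = 2·9 + 4·10 = 58°C.
|ΔTm| = |54 − 58| = 4°C, ≤ 6°C.

|ΔTm| = 4°C; the pair is acceptable.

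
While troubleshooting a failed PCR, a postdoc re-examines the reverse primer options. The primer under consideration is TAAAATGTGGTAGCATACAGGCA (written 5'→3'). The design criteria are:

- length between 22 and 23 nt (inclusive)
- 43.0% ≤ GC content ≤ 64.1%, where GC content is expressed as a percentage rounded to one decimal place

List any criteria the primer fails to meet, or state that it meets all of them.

Fails: GC content.

Base counts: A=9, T=5, G=6, C=3 (length 23).
length: length 23 ✓
GC content: GC 9/23 = 39.1%, outside 43.0–64.1% ✗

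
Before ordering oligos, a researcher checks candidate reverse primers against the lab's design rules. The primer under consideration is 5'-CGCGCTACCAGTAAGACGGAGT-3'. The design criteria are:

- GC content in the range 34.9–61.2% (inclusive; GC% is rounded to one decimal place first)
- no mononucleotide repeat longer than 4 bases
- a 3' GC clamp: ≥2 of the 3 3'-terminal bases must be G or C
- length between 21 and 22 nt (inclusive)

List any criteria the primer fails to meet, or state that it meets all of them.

Fails: GC clamp.

Base counts: A=6, T=3, G=7, C=6 (length 22).
GC content: GC 13/22 = 59.1% ✓
homopolymer run: longest run = 2 ✓
GC clamp: 3' end AGT has 1 G/C, need ≥2 ✗
length: length 22 ✓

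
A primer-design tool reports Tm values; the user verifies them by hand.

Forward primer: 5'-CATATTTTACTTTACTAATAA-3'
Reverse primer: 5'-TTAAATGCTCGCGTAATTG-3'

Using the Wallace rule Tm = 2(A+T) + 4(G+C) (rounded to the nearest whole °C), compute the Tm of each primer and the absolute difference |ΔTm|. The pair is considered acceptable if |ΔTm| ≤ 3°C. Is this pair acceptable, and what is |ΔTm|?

|ΔTm| = 4°C; the pair is not acceptable.

Forward: A=8 T=10 G=0 C=3 → Tm = 2·18 + 4·3 = 48°C.
Reverse: A=5 T=7 G=4 C=3 → Tm = 2·12 + 4·7 = 52°C.
|ΔTm| = |48 − 52| = 4°C, > 3°C.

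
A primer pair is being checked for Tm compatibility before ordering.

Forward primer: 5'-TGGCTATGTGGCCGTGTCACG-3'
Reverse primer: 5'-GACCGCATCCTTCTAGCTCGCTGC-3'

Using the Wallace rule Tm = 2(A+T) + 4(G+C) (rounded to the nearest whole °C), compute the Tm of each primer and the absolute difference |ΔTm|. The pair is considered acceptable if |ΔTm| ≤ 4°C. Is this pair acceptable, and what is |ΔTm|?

Forward: A=2 T=6 G=8 C=5 → Tm = 2·8 + 4·13 = 68°C.
Reverse: A=3 T=6 G=5 C=10 → Tm = 2·9 + 4·15 = 78°C.
|ΔTm| = |68 − 78| = 10°C, > 4°C.

|ΔTm| = 10°C; the pair is not acceptable.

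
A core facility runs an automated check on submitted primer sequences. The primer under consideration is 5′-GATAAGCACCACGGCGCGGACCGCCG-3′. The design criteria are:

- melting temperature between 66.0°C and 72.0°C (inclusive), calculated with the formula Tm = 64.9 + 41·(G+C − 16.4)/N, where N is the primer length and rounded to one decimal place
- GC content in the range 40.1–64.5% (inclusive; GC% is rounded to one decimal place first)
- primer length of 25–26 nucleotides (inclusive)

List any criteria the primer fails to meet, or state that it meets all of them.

Base counts: A=6, T=1, G=9, C=10 (length 26).
Tm: Tm = 64.9 + 41·(19 − 16.4)/26 = 69.0°C ✓
GC content: GC 19/26 = 73.1%, outside 40.1–64.5% ✗
length: length 26 ✓

Fails: GC content.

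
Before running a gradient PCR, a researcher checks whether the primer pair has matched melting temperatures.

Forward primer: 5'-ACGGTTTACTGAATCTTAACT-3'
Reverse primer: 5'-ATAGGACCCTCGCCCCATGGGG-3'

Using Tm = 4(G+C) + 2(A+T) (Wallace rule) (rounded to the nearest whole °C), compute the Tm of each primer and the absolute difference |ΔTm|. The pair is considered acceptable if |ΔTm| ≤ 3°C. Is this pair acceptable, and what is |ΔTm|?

|ΔTm| = 18°C; the pair is not acceptable.

Forward: A=6 T=8 G=3 C=4 → Tm = 2·14 + 4·7 = 56°C.
Reverse: A=4 T=3 G=7 C=8 → Tm = 2·7 + 4·15 = 74°C.
|ΔTm| = |56 − 74| = 18°C, > 3°C.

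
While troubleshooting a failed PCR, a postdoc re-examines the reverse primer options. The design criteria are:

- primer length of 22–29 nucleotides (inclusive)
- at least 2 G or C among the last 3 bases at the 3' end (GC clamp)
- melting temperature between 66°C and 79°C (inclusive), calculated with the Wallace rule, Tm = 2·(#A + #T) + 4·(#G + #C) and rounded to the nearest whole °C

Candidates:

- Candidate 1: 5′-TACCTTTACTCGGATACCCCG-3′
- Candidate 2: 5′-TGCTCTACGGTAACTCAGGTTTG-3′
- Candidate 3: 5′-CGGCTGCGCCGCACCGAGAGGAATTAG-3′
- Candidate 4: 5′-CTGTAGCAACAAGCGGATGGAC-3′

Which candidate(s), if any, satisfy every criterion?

Candidate 1 (21 nt, A=4 T=6 G=3 C=8): length 21, outside 22–29 ✗; 3' end CCG has 3 G/C ✓; Tm = 2·10 + 4·11 = 64°C, outside 66–79°C ✗ — fails.
Candidate 2 (23 nt, A=4 T=8 G=6 C=5): length 23 ✓; 3' end TTG has 1 G/C, need ≥2 ✗; Tm = 2·12 + 4·11 = 68°C ✓ — fails.
Candidate 3 (27 nt, A=6 T=3 G=10 C=8): length 27 ✓; 3' end TAG has 1 G/C, need ≥2 ✗; Tm = 2·9 + 4·18 = 90°C, outside 66–79°C ✗ — fails.
Candidate 4 (22 nt, A=7 T=3 G=7 C=5): length 22 ✓; 3' end GAC has 2 G/C ✓; Tm = 2·10 + 4·12 = 68°C ✓ — passes.

Candidate 4 only.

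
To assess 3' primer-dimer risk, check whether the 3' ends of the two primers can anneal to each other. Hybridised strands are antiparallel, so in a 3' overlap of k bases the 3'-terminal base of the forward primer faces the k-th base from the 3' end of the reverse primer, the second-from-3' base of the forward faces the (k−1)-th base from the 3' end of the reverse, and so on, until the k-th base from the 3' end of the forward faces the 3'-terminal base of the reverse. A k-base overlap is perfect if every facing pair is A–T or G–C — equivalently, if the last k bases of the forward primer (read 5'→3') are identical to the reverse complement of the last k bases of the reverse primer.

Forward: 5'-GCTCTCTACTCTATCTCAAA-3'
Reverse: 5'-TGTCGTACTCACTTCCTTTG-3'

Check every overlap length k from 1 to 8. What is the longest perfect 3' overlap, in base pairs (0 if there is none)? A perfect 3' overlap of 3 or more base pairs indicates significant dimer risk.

Longest perfect overlap: 4 complementary base pairs; significant dimer risk (threshold 3).

Last 8 bases (5'→3') — forward …ATCTCAAA, reverse …TTCCTTTG.
Reverse complement of the reverse primer's last 8 bases: CAAAGGAA; its first k bases are the reverse complement of the reverse primer's last k bases, so a perfect k-base overlap needs the forward primer's last k bases to equal them.
Comparing (forward last k vs required): k=1: A vs C ✗; k=2: AA vs CA ✗; k=3: AAA vs CAA ✗; k=4: CAAA vs CAAA ✓; k=5: TCAAA vs CAAAG ✗; k=6: CTCAAA vs CAAAGG ✗; k=7: TCTCAAA vs CAAAGGA ✗; k=8: ATCTCAAA vs CAAAGGAA ✗.
Only k = 4 is perfect, so the longest perfect 3' overlap is 4.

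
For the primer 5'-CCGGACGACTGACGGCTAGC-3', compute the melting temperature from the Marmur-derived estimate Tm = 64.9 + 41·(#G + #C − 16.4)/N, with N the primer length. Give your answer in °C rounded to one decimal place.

Base counts: A=4, T=2, G=7, C=7; G+C = 14, N = 20.
Tm = 64.9 + 41·(14 − 16.4)/20 = 64.9 + -98.40/20 = 60.0°C.

60.0°C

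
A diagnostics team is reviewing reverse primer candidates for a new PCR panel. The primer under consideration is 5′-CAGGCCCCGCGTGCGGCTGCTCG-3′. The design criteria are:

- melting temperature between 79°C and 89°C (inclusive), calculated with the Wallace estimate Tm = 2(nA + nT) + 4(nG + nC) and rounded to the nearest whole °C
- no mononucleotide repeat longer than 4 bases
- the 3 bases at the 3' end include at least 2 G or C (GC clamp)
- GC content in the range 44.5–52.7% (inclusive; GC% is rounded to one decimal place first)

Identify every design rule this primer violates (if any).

Base counts: A=1, T=3, G=9, C=10 (length 23).
Tm: Tm = 2·4 + 4·19 = 84°C ✓
homopolymer run: longest run = 4 ✓
GC clamp: 3' end TCG has 2 G/C ✓
GC content: GC 19/23 = 82.6%, outside 44.5–52.7% ✗

Fails: GC content.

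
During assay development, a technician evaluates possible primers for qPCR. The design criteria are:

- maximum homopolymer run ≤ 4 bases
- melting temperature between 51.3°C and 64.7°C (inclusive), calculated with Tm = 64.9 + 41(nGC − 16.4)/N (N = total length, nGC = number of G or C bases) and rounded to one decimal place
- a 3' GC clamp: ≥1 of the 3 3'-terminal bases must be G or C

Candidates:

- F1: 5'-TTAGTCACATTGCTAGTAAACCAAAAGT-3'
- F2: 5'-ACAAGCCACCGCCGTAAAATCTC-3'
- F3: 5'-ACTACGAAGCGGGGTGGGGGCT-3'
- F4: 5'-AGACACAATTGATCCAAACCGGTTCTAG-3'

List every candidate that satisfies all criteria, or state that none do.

F1, F2 and F4.

F1 (28 nt, A=11 T=8 G=4 C=5): longest run = 4 ✓; Tm = 64.9 + 41·(9 − 16.4)/28 = 54.1°C ✓; 3' end AGT has 1 G/C ✓ — passes.
F2 (23 nt, A=8 T=3 G=3 C=9): longest run = 4 ✓; Tm = 64.9 + 41·(12 − 16.4)/23 = 57.1°C ✓; 3' end CTC has 2 G/C ✓ — passes.
F3 (22 nt, A=4 T=3 G=11 C=4): longest run = 5, exceeds 4 ✗; Tm = 64.9 + 41·(15 − 16.4)/22 = 62.3°C ✓; 3' end GCT has 2 G/C ✓ — fails.
F4 (28 nt, A=10 T=6 G=5 C=7): longest run = 3 ✓; Tm = 64.9 + 41·(12 − 16.4)/28 = 58.5°C ✓; 3' end TAG has 1 G/C ✓ — passes.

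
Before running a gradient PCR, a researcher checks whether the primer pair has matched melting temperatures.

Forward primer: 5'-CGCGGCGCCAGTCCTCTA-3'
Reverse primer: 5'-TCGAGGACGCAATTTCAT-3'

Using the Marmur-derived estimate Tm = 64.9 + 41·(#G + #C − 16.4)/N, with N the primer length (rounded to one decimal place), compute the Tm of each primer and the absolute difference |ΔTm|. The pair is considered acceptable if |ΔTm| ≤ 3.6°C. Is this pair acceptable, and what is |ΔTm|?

Forward: G+C = 13, N = 18 → Tm = 64.9 + 41·(13 − 16.4)/18 = 57.2°C.
Reverse: G+C = 8, N = 18 → Tm = 64.9 + 41·(8 − 16.4)/18 = 45.8°C.
|ΔTm| = |57.2 − 45.8| = 11.4°C, > 3.6°C.

|ΔTm| = 11.4°C; the pair is not acceptable.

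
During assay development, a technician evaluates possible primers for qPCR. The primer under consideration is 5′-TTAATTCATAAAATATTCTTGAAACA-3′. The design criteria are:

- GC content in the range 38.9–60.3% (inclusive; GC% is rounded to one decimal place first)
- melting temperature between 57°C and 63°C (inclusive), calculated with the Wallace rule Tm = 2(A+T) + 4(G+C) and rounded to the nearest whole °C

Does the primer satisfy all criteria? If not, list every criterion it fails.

Fails: GC content.

Base counts: A=12, T=10, G=1, C=3 (length 26).
GC content: GC 4/26 = 15.4%, outside 38.9–60.3% ✗
Tm: Tm = 2·22 + 4·4 = 60°C ✓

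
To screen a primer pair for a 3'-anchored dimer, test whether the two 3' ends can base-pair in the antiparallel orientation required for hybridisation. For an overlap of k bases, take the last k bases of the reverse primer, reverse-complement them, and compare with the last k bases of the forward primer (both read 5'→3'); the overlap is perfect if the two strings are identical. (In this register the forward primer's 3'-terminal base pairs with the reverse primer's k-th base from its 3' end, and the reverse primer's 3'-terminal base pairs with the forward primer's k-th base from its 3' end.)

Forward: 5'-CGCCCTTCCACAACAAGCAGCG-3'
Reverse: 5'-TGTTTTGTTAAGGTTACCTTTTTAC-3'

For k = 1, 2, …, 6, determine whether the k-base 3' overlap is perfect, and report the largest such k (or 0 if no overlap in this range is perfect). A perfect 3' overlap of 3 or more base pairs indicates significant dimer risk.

Longest perfect overlap: 1 complementary base pair; below the dimer-risk threshold (threshold 3).

Last 6 bases (5'→3') — forward …GCAGCG, reverse …TTTTAC.
Reverse complement of the reverse primer's last 6 bases: GTAAAA; its first k bases are the reverse complement of the reverse primer's last k bases, so a perfect k-base overlap needs the forward primer's last k bases to equal them.
Comparing (forward last k vs required): k=1: G vs G ✓; k=2: CG vs GT ✗; k=3: GCG vs GTA ✗; k=4: AGCG vs GTAA ✗; k=5: CAGCG vs GTAAA ✗; k=6: GCAGCG vs GTAAAA ✗.
Only k = 1 is perfect, so the longest perfect 3' overlap is 1.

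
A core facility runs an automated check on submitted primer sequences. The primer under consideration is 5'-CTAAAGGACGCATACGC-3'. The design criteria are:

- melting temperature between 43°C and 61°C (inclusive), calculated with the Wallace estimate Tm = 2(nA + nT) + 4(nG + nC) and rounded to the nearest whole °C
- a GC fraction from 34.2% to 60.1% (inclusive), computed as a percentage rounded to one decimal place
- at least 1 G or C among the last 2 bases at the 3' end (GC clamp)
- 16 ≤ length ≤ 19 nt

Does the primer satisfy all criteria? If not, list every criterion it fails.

Base counts: A=6, T=2, G=4, C=5 (length 17).
Tm: Tm = 2·8 + 4·9 = 52°C ✓
GC content: GC 9/17 = 52.9% ✓
GC clamp: 3' end GC has 2 G/C ✓
length: length 17 ✓

Meets all criteria.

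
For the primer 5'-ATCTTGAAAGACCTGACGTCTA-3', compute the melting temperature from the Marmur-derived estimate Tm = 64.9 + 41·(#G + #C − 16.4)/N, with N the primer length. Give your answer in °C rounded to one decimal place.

Base counts: A=7, T=6, G=4, C=5; G+C = 9, N = 22.
Tm = 64.9 + 41·(9 − 16.4)/22 = 64.9 + -303.40/22 = 51.1°C.

51.1°C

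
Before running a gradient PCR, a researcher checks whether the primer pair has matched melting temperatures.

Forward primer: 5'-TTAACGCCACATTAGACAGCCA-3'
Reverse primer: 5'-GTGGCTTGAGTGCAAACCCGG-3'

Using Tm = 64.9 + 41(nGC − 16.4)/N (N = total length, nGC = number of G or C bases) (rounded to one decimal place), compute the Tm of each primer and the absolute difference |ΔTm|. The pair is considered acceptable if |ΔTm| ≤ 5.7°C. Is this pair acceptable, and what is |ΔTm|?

Forward: G+C = 10, N = 22 → Tm = 64.9 + 41·(10 − 16.4)/22 = 53.0°C.
Reverse: G+C = 13, N = 21 → Tm = 64.9 + 41·(13 − 16.4)/21 = 58.3°C.
|ΔTm| = |53.0 − 58.3| = 5.3°C, ≤ 5.7°C.

|ΔTm| = 5.3°C; the pair is acceptable.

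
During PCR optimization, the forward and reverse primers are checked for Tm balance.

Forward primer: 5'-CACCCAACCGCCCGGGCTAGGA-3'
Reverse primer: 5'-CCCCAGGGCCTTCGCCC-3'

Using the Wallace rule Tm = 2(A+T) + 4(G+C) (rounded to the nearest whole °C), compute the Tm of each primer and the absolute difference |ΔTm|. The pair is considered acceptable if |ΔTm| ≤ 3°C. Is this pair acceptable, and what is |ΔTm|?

|ΔTm| = 14°C; the pair is not acceptable.

Forward: A=5 T=1 G=6 C=10 → Tm = 2·6 + 4·16 = 76°C.
Reverse: A=1 T=2 G=4 C=10 → Tm = 2·3 + 4·14 = 62°C.
|ΔTm| = |76 − 62| = 14°C, > 3°C.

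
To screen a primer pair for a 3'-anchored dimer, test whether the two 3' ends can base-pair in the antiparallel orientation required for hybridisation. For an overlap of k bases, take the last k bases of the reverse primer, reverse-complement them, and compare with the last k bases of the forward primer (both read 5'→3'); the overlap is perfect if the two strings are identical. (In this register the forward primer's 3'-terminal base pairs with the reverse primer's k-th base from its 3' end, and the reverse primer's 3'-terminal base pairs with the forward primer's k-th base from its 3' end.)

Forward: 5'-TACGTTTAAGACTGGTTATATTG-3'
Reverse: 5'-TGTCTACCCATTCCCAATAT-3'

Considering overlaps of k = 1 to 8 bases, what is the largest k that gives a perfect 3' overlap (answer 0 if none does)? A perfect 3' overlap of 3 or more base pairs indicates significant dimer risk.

Last 8 bases (5'→3') — forward …TTATATTG, reverse …CCCAATAT.
Reverse complement of the reverse primer's last 8 bases: ATATTGGG; its first k bases are the reverse complement of the reverse primer's last k bases, so a perfect k-base overlap needs the forward primer's last k bases to equal them.
Comparing (forward last k vs required): k=1: G vs A ✗; k=2: TG vs AT ✗; k=3: TTG vs ATA ✗; k=4: ATTG vs ATAT ✗; k=5: TATTG vs ATATT ✗; k=6: ATATTG vs ATATTG ✓; k=7: TATATTG vs ATATTGG ✗; k=8: TTATATTG vs ATATTGGG ✗.
Only k = 6 is perfect, so the longest perfect 3' overlap is 6.

Longest perfect overlap: 6 complementary base pairs; significant dimer risk (threshold 3).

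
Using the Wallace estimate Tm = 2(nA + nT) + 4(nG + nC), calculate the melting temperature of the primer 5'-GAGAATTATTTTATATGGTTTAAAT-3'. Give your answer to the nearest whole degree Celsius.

Base counts: A=9, T=12, G=4, C=0 (length 25).
Tm = 2·(9+12) + 4·(4+0) = 2·21 + 4·4 = 42 + 16 = 58°C.

58°C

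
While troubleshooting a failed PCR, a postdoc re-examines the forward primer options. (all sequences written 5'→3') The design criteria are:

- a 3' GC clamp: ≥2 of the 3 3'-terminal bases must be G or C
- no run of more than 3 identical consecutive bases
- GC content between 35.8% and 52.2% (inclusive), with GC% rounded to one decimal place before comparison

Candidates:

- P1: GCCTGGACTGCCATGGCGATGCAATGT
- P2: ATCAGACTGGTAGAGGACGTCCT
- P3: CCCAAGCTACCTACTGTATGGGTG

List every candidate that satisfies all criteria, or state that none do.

P2 only.

P1 (27 nt, A=5 T=6 G=9 C=7): 3' end TGT has 1 G/C, need ≥2 ✗; longest run = 2 ✓; GC 16/27 = 59.3%, outside 35.8–52.2% ✗ — fails.
P2 (23 nt, A=6 T=5 G=7 C=5): 3' end CCT has 2 G/C ✓; longest run = 2 ✓; GC 12/23 = 52.2% ✓ — passes.
P3 (24 nt, A=5 T=6 G=6 C=7): 3' end GTG has 2 G/C ✓; longest run = 3 ✓; GC 13/24 = 54.2%, outside 35.8–52.2% ✗ — fails.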